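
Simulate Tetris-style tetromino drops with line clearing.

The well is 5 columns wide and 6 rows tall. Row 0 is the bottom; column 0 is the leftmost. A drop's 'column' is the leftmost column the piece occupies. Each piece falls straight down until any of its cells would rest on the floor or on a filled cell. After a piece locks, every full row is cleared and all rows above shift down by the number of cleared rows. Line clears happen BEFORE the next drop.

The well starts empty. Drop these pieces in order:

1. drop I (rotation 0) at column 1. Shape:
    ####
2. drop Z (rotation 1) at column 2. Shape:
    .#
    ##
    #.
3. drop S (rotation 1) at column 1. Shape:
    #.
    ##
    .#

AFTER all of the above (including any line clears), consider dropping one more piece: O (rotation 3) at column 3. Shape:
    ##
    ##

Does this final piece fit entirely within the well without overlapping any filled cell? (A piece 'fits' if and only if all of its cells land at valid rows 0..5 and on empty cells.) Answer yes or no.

Answer: yes

Derivation:
Drop 1: I rot0 at col 1 lands with bottom-row=0; cleared 0 line(s) (total 0); column heights now [0 1 1 1 1], max=1
Drop 2: Z rot1 at col 2 lands with bottom-row=1; cleared 0 line(s) (total 0); column heights now [0 1 3 4 1], max=4
Drop 3: S rot1 at col 1 lands with bottom-row=3; cleared 0 line(s) (total 0); column heights now [0 6 5 4 1], max=6
Test piece O rot3 at col 3 (width 2): heights before test = [0 6 5 4 1]; fits = True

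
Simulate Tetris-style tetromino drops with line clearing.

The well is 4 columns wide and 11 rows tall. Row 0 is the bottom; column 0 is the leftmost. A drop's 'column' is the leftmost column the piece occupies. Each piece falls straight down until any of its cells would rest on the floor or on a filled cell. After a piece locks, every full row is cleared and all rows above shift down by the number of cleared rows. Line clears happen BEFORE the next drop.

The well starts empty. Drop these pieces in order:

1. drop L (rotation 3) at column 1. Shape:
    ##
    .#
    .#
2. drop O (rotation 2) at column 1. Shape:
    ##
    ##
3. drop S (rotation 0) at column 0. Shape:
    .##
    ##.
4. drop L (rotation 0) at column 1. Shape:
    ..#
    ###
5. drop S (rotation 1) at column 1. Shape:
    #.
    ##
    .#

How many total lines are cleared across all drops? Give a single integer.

Drop 1: L rot3 at col 1 lands with bottom-row=0; cleared 0 line(s) (total 0); column heights now [0 3 3 0], max=3
Drop 2: O rot2 at col 1 lands with bottom-row=3; cleared 0 line(s) (total 0); column heights now [0 5 5 0], max=5
Drop 3: S rot0 at col 0 lands with bottom-row=5; cleared 0 line(s) (total 0); column heights now [6 7 7 0], max=7
Drop 4: L rot0 at col 1 lands with bottom-row=7; cleared 0 line(s) (total 0); column heights now [6 8 8 9], max=9
Drop 5: S rot1 at col 1 lands with bottom-row=8; cleared 0 line(s) (total 0); column heights now [6 11 10 9], max=11

Answer: 0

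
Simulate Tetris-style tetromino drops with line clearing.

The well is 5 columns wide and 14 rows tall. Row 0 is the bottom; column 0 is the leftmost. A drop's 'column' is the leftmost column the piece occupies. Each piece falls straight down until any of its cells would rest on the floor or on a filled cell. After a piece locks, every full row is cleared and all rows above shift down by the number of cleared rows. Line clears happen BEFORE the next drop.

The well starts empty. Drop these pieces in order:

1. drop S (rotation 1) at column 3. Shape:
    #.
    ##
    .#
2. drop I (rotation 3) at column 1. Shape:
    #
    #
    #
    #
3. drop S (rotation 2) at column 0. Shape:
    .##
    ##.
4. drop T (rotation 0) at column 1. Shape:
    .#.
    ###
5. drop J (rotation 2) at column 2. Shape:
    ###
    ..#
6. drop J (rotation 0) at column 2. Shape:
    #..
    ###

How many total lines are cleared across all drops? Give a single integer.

Drop 1: S rot1 at col 3 lands with bottom-row=0; cleared 0 line(s) (total 0); column heights now [0 0 0 3 2], max=3
Drop 2: I rot3 at col 1 lands with bottom-row=0; cleared 0 line(s) (total 0); column heights now [0 4 0 3 2], max=4
Drop 3: S rot2 at col 0 lands with bottom-row=4; cleared 0 line(s) (total 0); column heights now [5 6 6 3 2], max=6
Drop 4: T rot0 at col 1 lands with bottom-row=6; cleared 0 line(s) (total 0); column heights now [5 7 8 7 2], max=8
Drop 5: J rot2 at col 2 lands with bottom-row=7; cleared 0 line(s) (total 0); column heights now [5 7 9 9 9], max=9
Drop 6: J rot0 at col 2 lands with bottom-row=9; cleared 0 line(s) (total 0); column heights now [5 7 11 10 10], max=11

Answer: 0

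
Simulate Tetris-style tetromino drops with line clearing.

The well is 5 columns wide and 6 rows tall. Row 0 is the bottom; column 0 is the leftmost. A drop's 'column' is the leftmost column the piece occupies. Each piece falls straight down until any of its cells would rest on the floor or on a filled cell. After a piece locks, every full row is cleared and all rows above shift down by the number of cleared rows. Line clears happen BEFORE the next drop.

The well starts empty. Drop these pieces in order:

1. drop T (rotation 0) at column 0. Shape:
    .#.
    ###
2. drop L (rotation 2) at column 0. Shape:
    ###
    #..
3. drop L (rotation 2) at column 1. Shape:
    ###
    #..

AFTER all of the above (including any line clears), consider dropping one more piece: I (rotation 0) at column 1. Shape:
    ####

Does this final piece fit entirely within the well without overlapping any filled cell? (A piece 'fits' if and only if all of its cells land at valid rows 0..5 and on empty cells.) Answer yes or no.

Drop 1: T rot0 at col 0 lands with bottom-row=0; cleared 0 line(s) (total 0); column heights now [1 2 1 0 0], max=2
Drop 2: L rot2 at col 0 lands with bottom-row=1; cleared 0 line(s) (total 0); column heights now [3 3 3 0 0], max=3
Drop 3: L rot2 at col 1 lands with bottom-row=3; cleared 0 line(s) (total 0); column heights now [3 5 5 5 0], max=5
Test piece I rot0 at col 1 (width 4): heights before test = [3 5 5 5 0]; fits = True

Answer: yes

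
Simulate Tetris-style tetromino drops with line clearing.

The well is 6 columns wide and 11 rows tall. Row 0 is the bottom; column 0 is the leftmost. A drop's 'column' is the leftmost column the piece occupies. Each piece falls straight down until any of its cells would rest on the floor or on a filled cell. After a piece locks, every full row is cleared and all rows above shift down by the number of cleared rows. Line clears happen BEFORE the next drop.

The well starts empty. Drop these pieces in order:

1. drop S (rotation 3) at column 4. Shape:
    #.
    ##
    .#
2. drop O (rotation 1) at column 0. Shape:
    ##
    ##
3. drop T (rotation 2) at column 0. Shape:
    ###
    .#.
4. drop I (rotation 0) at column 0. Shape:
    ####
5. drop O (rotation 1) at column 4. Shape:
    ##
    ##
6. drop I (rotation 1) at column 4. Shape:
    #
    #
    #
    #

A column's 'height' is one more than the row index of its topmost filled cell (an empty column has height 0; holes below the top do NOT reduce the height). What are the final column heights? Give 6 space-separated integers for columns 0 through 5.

Drop 1: S rot3 at col 4 lands with bottom-row=0; cleared 0 line(s) (total 0); column heights now [0 0 0 0 3 2], max=3
Drop 2: O rot1 at col 0 lands with bottom-row=0; cleared 0 line(s) (total 0); column heights now [2 2 0 0 3 2], max=3
Drop 3: T rot2 at col 0 lands with bottom-row=2; cleared 0 line(s) (total 0); column heights now [4 4 4 0 3 2], max=4
Drop 4: I rot0 at col 0 lands with bottom-row=4; cleared 0 line(s) (total 0); column heights now [5 5 5 5 3 2], max=5
Drop 5: O rot1 at col 4 lands with bottom-row=3; cleared 1 line(s) (total 1); column heights now [4 4 4 0 4 4], max=4
Drop 6: I rot1 at col 4 lands with bottom-row=4; cleared 0 line(s) (total 1); column heights now [4 4 4 0 8 4], max=8

Answer: 4 4 4 0 8 4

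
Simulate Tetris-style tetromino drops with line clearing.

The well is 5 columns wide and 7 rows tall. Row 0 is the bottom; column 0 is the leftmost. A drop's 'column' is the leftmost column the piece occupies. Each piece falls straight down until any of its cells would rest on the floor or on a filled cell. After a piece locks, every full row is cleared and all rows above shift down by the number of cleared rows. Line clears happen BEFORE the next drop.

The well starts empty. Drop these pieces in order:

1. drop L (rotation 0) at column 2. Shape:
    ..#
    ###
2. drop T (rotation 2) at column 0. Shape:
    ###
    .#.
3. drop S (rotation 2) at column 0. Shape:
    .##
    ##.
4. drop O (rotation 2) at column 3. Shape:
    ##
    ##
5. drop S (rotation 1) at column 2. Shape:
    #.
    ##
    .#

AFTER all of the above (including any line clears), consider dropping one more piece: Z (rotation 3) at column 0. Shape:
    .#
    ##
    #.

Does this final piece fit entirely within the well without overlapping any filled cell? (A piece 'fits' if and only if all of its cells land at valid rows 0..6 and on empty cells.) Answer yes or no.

Drop 1: L rot0 at col 2 lands with bottom-row=0; cleared 0 line(s) (total 0); column heights now [0 0 1 1 2], max=2
Drop 2: T rot2 at col 0 lands with bottom-row=0; cleared 0 line(s) (total 0); column heights now [2 2 2 1 2], max=2
Drop 3: S rot2 at col 0 lands with bottom-row=2; cleared 0 line(s) (total 0); column heights now [3 4 4 1 2], max=4
Drop 4: O rot2 at col 3 lands with bottom-row=2; cleared 0 line(s) (total 0); column heights now [3 4 4 4 4], max=4
Drop 5: S rot1 at col 2 lands with bottom-row=4; cleared 0 line(s) (total 0); column heights now [3 4 7 6 4], max=7
Test piece Z rot3 at col 0 (width 2): heights before test = [3 4 7 6 4]; fits = True

Answer: yes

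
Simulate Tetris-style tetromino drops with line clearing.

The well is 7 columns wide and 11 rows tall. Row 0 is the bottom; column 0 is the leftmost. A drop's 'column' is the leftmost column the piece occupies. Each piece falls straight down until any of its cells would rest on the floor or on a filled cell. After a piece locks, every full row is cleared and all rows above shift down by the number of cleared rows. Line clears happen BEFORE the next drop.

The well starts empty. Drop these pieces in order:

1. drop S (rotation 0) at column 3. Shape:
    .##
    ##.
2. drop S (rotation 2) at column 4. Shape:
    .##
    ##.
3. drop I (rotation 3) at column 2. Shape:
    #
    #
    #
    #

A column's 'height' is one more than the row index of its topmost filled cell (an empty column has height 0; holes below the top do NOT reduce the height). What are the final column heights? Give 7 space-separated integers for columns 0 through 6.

Answer: 0 0 4 1 3 4 4

Derivation:
Drop 1: S rot0 at col 3 lands with bottom-row=0; cleared 0 line(s) (total 0); column heights now [0 0 0 1 2 2 0], max=2
Drop 2: S rot2 at col 4 lands with bottom-row=2; cleared 0 line(s) (total 0); column heights now [0 0 0 1 3 4 4], max=4
Drop 3: I rot3 at col 2 lands with bottom-row=0; cleared 0 line(s) (total 0); column heights now [0 0 4 1 3 4 4], max=4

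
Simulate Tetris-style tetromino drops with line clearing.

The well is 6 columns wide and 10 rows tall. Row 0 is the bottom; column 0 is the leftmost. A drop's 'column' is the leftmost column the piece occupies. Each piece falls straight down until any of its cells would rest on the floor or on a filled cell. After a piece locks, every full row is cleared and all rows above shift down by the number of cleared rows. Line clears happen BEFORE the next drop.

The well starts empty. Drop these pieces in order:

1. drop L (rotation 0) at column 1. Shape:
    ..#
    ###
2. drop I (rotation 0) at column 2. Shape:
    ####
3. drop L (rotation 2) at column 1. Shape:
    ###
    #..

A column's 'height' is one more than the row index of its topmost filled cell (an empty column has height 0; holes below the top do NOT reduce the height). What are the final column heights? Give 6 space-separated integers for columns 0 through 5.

Drop 1: L rot0 at col 1 lands with bottom-row=0; cleared 0 line(s) (total 0); column heights now [0 1 1 2 0 0], max=2
Drop 2: I rot0 at col 2 lands with bottom-row=2; cleared 0 line(s) (total 0); column heights now [0 1 3 3 3 3], max=3
Drop 3: L rot2 at col 1 lands with bottom-row=2; cleared 0 line(s) (total 0); column heights now [0 4 4 4 3 3], max=4

Answer: 0 4 4 4 3 3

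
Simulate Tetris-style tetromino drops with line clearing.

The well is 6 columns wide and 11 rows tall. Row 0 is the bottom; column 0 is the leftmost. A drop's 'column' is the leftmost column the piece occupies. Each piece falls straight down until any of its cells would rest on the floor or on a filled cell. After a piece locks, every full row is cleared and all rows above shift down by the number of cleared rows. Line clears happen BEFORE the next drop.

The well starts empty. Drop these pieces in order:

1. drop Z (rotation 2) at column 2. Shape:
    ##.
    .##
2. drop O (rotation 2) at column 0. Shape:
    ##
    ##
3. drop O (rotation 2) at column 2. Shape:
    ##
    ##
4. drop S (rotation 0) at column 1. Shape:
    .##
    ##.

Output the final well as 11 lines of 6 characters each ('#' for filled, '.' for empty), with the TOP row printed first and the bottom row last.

Drop 1: Z rot2 at col 2 lands with bottom-row=0; cleared 0 line(s) (total 0); column heights now [0 0 2 2 1 0], max=2
Drop 2: O rot2 at col 0 lands with bottom-row=0; cleared 0 line(s) (total 0); column heights now [2 2 2 2 1 0], max=2
Drop 3: O rot2 at col 2 lands with bottom-row=2; cleared 0 line(s) (total 0); column heights now [2 2 4 4 1 0], max=4
Drop 4: S rot0 at col 1 lands with bottom-row=4; cleared 0 line(s) (total 0); column heights now [2 5 6 6 1 0], max=6

Answer: ......
......
......
......
......
..##..
.##...
..##..
..##..
####..
##.##.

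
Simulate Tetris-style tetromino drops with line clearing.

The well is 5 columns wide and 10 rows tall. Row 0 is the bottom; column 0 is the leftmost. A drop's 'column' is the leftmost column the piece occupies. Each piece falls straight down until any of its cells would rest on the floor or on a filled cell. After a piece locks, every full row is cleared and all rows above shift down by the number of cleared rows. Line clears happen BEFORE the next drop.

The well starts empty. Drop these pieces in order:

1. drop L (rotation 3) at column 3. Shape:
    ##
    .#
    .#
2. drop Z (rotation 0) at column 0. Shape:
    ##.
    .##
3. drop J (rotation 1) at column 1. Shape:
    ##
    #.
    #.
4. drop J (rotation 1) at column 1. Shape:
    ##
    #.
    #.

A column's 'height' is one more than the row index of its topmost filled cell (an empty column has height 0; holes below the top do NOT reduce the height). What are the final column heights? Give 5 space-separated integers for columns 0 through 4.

Answer: 2 8 8 3 3

Derivation:
Drop 1: L rot3 at col 3 lands with bottom-row=0; cleared 0 line(s) (total 0); column heights now [0 0 0 3 3], max=3
Drop 2: Z rot0 at col 0 lands with bottom-row=0; cleared 0 line(s) (total 0); column heights now [2 2 1 3 3], max=3
Drop 3: J rot1 at col 1 lands with bottom-row=2; cleared 0 line(s) (total 0); column heights now [2 5 5 3 3], max=5
Drop 4: J rot1 at col 1 lands with bottom-row=5; cleared 0 line(s) (total 0); column heights now [2 8 8 3 3], max=8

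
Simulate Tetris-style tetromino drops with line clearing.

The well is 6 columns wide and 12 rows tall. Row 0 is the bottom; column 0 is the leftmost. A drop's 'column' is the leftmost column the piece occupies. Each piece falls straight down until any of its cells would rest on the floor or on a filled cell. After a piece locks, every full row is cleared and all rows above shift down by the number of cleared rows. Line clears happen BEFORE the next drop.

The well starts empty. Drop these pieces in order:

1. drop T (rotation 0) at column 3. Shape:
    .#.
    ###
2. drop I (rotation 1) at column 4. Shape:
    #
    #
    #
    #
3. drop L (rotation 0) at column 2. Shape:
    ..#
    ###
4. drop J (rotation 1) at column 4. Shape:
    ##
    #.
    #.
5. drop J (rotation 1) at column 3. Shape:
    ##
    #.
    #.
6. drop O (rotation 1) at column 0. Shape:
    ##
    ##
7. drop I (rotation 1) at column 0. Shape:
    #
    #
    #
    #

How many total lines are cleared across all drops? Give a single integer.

Answer: 0

Derivation:
Drop 1: T rot0 at col 3 lands with bottom-row=0; cleared 0 line(s) (total 0); column heights now [0 0 0 1 2 1], max=2
Drop 2: I rot1 at col 4 lands with bottom-row=2; cleared 0 line(s) (total 0); column heights now [0 0 0 1 6 1], max=6
Drop 3: L rot0 at col 2 lands with bottom-row=6; cleared 0 line(s) (total 0); column heights now [0 0 7 7 8 1], max=8
Drop 4: J rot1 at col 4 lands with bottom-row=8; cleared 0 line(s) (total 0); column heights now [0 0 7 7 11 11], max=11
Drop 5: J rot1 at col 3 lands with bottom-row=9; cleared 0 line(s) (total 0); column heights now [0 0 7 12 12 11], max=12
Drop 6: O rot1 at col 0 lands with bottom-row=0; cleared 0 line(s) (total 0); column heights now [2 2 7 12 12 11], max=12
Drop 7: I rot1 at col 0 lands with bottom-row=2; cleared 0 line(s) (total 0); column heights now [6 2 7 12 12 11], max=12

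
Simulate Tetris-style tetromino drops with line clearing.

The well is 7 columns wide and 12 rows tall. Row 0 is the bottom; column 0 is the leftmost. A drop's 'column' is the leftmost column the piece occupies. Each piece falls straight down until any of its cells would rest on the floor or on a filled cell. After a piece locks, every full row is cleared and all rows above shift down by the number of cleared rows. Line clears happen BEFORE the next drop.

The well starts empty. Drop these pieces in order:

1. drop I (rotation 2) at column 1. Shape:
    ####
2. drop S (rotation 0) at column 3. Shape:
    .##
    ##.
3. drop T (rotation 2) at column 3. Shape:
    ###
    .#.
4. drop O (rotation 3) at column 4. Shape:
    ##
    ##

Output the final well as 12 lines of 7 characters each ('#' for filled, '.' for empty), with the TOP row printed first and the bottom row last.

Drop 1: I rot2 at col 1 lands with bottom-row=0; cleared 0 line(s) (total 0); column heights now [0 1 1 1 1 0 0], max=1
Drop 2: S rot0 at col 3 lands with bottom-row=1; cleared 0 line(s) (total 0); column heights now [0 1 1 2 3 3 0], max=3
Drop 3: T rot2 at col 3 lands with bottom-row=3; cleared 0 line(s) (total 0); column heights now [0 1 1 5 5 5 0], max=5
Drop 4: O rot3 at col 4 lands with bottom-row=5; cleared 0 line(s) (total 0); column heights now [0 1 1 5 7 7 0], max=7

Answer: .......
.......
.......
.......
.......
....##.
....##.
...###.
....#..
....##.
...##..
.####..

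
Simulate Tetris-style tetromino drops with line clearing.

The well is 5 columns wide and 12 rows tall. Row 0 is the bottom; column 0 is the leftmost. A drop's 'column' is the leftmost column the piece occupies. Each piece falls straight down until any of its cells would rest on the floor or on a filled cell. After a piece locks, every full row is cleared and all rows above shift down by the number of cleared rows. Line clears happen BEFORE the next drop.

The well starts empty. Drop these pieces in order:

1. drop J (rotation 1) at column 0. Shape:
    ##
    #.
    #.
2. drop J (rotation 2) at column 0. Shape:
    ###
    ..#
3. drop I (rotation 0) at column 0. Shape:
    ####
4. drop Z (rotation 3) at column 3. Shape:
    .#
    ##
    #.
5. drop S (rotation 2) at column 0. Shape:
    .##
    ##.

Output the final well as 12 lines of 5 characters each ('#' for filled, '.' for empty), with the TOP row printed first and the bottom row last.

Drop 1: J rot1 at col 0 lands with bottom-row=0; cleared 0 line(s) (total 0); column heights now [3 3 0 0 0], max=3
Drop 2: J rot2 at col 0 lands with bottom-row=2; cleared 0 line(s) (total 0); column heights now [4 4 4 0 0], max=4
Drop 3: I rot0 at col 0 lands with bottom-row=4; cleared 0 line(s) (total 0); column heights now [5 5 5 5 0], max=5
Drop 4: Z rot3 at col 3 lands with bottom-row=5; cleared 0 line(s) (total 0); column heights now [5 5 5 7 8], max=8
Drop 5: S rot2 at col 0 lands with bottom-row=5; cleared 0 line(s) (total 0); column heights now [6 7 7 7 8], max=8

Answer: .....
.....
.....
.....
....#
.####
##.#.
####.
###..
###..
#....
#....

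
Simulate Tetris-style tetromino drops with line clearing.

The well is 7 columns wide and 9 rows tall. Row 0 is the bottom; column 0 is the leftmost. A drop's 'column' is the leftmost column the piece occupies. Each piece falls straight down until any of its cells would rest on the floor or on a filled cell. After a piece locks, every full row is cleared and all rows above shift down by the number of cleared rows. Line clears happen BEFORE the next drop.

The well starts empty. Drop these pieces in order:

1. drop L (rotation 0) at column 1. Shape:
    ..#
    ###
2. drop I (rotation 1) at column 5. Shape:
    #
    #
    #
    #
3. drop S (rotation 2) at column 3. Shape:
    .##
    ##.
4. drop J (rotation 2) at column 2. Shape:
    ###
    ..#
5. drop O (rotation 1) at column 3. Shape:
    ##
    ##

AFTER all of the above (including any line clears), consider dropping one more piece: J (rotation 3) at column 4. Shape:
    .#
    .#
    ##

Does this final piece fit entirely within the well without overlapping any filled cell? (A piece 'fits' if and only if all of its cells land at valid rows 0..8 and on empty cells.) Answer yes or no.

Answer: no

Derivation:
Drop 1: L rot0 at col 1 lands with bottom-row=0; cleared 0 line(s) (total 0); column heights now [0 1 1 2 0 0 0], max=2
Drop 2: I rot1 at col 5 lands with bottom-row=0; cleared 0 line(s) (total 0); column heights now [0 1 1 2 0 4 0], max=4
Drop 3: S rot2 at col 3 lands with bottom-row=3; cleared 0 line(s) (total 0); column heights now [0 1 1 4 5 5 0], max=5
Drop 4: J rot2 at col 2 lands with bottom-row=5; cleared 0 line(s) (total 0); column heights now [0 1 7 7 7 5 0], max=7
Drop 5: O rot1 at col 3 lands with bottom-row=7; cleared 0 line(s) (total 0); column heights now [0 1 7 9 9 5 0], max=9
Test piece J rot3 at col 4 (width 2): heights before test = [0 1 7 9 9 5 0]; fits = False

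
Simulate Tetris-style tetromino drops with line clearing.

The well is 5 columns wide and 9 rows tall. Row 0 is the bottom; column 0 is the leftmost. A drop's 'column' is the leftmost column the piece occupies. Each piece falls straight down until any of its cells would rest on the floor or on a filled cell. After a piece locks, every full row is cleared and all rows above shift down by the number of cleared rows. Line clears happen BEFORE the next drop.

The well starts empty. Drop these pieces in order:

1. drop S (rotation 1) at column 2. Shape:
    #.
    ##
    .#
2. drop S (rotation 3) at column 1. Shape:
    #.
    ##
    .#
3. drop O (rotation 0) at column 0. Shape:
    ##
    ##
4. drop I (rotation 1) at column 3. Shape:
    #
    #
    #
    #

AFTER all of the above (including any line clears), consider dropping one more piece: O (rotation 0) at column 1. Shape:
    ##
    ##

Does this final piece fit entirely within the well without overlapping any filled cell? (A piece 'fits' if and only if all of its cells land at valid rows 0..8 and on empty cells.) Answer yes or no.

Answer: no

Derivation:
Drop 1: S rot1 at col 2 lands with bottom-row=0; cleared 0 line(s) (total 0); column heights now [0 0 3 2 0], max=3
Drop 2: S rot3 at col 1 lands with bottom-row=3; cleared 0 line(s) (total 0); column heights now [0 6 5 2 0], max=6
Drop 3: O rot0 at col 0 lands with bottom-row=6; cleared 0 line(s) (total 0); column heights now [8 8 5 2 0], max=8
Drop 4: I rot1 at col 3 lands with bottom-row=2; cleared 0 line(s) (total 0); column heights now [8 8 5 6 0], max=8
Test piece O rot0 at col 1 (width 2): heights before test = [8 8 5 6 0]; fits = False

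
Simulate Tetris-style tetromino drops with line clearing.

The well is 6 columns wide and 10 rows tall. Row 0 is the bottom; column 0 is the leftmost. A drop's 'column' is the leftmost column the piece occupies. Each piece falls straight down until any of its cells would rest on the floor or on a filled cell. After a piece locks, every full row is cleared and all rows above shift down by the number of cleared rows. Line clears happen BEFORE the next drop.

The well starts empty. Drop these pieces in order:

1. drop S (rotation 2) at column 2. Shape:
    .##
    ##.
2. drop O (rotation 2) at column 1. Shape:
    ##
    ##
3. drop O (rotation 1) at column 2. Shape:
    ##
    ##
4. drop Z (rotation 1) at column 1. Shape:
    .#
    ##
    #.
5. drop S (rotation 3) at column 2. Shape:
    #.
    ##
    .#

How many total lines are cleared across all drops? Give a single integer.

Answer: 0

Derivation:
Drop 1: S rot2 at col 2 lands with bottom-row=0; cleared 0 line(s) (total 0); column heights now [0 0 1 2 2 0], max=2
Drop 2: O rot2 at col 1 lands with bottom-row=1; cleared 0 line(s) (total 0); column heights now [0 3 3 2 2 0], max=3
Drop 3: O rot1 at col 2 lands with bottom-row=3; cleared 0 line(s) (total 0); column heights now [0 3 5 5 2 0], max=5
Drop 4: Z rot1 at col 1 lands with bottom-row=4; cleared 0 line(s) (total 0); column heights now [0 6 7 5 2 0], max=7
Drop 5: S rot3 at col 2 lands with bottom-row=6; cleared 0 line(s) (total 0); column heights now [0 6 9 8 2 0], max=9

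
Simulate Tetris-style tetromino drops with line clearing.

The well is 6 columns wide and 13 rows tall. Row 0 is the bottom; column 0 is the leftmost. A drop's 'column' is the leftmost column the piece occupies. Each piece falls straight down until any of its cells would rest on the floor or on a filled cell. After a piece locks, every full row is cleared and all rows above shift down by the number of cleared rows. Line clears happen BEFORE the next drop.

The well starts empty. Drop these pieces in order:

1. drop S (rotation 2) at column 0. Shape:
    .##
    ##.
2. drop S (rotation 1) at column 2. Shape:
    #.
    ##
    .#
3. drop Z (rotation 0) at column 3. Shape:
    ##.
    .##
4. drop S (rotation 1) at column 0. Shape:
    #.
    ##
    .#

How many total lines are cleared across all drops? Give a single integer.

Answer: 0

Derivation:
Drop 1: S rot2 at col 0 lands with bottom-row=0; cleared 0 line(s) (total 0); column heights now [1 2 2 0 0 0], max=2
Drop 2: S rot1 at col 2 lands with bottom-row=1; cleared 0 line(s) (total 0); column heights now [1 2 4 3 0 0], max=4
Drop 3: Z rot0 at col 3 lands with bottom-row=2; cleared 0 line(s) (total 0); column heights now [1 2 4 4 4 3], max=4
Drop 4: S rot1 at col 0 lands with bottom-row=2; cleared 0 line(s) (total 0); column heights now [5 4 4 4 4 3], max=5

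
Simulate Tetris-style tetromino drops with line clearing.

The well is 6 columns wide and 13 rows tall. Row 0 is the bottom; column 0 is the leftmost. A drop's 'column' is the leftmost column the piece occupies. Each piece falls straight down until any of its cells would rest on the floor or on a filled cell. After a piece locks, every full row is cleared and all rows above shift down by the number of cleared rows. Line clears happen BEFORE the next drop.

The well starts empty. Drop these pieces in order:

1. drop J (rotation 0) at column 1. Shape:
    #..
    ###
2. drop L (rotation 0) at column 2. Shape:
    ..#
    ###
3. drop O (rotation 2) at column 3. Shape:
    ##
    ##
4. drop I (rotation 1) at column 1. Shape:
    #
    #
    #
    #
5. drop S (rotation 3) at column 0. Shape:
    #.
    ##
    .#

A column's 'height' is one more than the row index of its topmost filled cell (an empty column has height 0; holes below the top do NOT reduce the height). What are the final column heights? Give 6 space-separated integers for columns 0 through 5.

Answer: 9 8 2 5 5 0

Derivation:
Drop 1: J rot0 at col 1 lands with bottom-row=0; cleared 0 line(s) (total 0); column heights now [0 2 1 1 0 0], max=2
Drop 2: L rot0 at col 2 lands with bottom-row=1; cleared 0 line(s) (total 0); column heights now [0 2 2 2 3 0], max=3
Drop 3: O rot2 at col 3 lands with bottom-row=3; cleared 0 line(s) (total 0); column heights now [0 2 2 5 5 0], max=5
Drop 4: I rot1 at col 1 lands with bottom-row=2; cleared 0 line(s) (total 0); column heights now [0 6 2 5 5 0], max=6
Drop 5: S rot3 at col 0 lands with bottom-row=6; cleared 0 line(s) (total 0); column heights now [9 8 2 5 5 0], max=9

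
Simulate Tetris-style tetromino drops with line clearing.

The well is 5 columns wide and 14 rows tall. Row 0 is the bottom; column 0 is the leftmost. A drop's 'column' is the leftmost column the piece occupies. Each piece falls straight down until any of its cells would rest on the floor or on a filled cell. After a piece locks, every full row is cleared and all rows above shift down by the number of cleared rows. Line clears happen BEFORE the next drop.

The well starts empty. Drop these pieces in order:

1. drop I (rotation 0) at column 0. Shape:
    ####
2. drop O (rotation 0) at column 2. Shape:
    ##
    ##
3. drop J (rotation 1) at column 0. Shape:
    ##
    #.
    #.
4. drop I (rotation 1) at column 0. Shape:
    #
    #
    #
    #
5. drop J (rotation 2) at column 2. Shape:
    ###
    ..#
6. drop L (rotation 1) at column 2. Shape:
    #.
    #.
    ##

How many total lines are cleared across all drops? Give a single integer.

Drop 1: I rot0 at col 0 lands with bottom-row=0; cleared 0 line(s) (total 0); column heights now [1 1 1 1 0], max=1
Drop 2: O rot0 at col 2 lands with bottom-row=1; cleared 0 line(s) (total 0); column heights now [1 1 3 3 0], max=3
Drop 3: J rot1 at col 0 lands with bottom-row=1; cleared 0 line(s) (total 0); column heights now [4 4 3 3 0], max=4
Drop 4: I rot1 at col 0 lands with bottom-row=4; cleared 0 line(s) (total 0); column heights now [8 4 3 3 0], max=8
Drop 5: J rot2 at col 2 lands with bottom-row=2; cleared 1 line(s) (total 1); column heights now [7 1 3 3 3], max=7
Drop 6: L rot1 at col 2 lands with bottom-row=3; cleared 0 line(s) (total 1); column heights now [7 1 6 4 3], max=7

Answer: 1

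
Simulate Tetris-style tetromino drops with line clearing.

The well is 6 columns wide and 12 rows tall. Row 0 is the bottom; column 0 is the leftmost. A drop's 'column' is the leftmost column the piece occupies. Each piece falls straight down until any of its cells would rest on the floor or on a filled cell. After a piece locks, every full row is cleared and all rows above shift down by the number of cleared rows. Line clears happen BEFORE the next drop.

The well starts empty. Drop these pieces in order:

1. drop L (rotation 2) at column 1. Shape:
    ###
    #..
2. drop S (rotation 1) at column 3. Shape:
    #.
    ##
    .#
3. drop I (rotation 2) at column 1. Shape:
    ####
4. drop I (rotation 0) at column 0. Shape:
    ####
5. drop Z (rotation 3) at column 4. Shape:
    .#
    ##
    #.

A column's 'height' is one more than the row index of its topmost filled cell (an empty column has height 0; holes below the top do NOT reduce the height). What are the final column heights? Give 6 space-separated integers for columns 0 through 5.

Answer: 6 6 6 6 7 8

Derivation:
Drop 1: L rot2 at col 1 lands with bottom-row=0; cleared 0 line(s) (total 0); column heights now [0 2 2 2 0 0], max=2
Drop 2: S rot1 at col 3 lands with bottom-row=1; cleared 0 line(s) (total 0); column heights now [0 2 2 4 3 0], max=4
Drop 3: I rot2 at col 1 lands with bottom-row=4; cleared 0 line(s) (total 0); column heights now [0 5 5 5 5 0], max=5
Drop 4: I rot0 at col 0 lands with bottom-row=5; cleared 0 line(s) (total 0); column heights now [6 6 6 6 5 0], max=6
Drop 5: Z rot3 at col 4 lands with bottom-row=5; cleared 0 line(s) (total 0); column heights now [6 6 6 6 7 8], max=8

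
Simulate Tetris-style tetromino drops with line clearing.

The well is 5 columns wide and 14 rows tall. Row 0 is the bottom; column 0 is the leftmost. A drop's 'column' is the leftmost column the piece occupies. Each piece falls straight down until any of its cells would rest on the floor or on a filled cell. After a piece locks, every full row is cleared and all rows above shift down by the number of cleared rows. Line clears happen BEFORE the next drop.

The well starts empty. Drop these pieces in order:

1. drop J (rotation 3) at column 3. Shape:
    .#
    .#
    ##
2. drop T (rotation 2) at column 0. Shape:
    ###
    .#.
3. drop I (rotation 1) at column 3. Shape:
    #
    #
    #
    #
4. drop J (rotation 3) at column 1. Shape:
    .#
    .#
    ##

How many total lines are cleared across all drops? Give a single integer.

Answer: 1

Derivation:
Drop 1: J rot3 at col 3 lands with bottom-row=0; cleared 0 line(s) (total 0); column heights now [0 0 0 1 3], max=3
Drop 2: T rot2 at col 0 lands with bottom-row=0; cleared 0 line(s) (total 0); column heights now [2 2 2 1 3], max=3
Drop 3: I rot1 at col 3 lands with bottom-row=1; cleared 1 line(s) (total 1); column heights now [0 1 0 4 2], max=4
Drop 4: J rot3 at col 1 lands with bottom-row=1; cleared 0 line(s) (total 1); column heights now [0 2 4 4 2], max=4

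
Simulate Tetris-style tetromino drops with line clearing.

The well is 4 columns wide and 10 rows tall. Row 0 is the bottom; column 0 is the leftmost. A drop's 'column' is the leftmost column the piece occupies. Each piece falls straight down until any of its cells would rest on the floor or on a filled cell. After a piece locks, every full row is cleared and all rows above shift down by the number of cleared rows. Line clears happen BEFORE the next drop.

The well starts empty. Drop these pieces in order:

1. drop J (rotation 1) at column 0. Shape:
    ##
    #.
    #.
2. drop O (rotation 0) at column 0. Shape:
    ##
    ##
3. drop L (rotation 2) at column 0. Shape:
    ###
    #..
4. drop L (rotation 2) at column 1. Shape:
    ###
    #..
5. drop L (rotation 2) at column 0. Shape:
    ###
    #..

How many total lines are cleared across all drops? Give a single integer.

Drop 1: J rot1 at col 0 lands with bottom-row=0; cleared 0 line(s) (total 0); column heights now [3 3 0 0], max=3
Drop 2: O rot0 at col 0 lands with bottom-row=3; cleared 0 line(s) (total 0); column heights now [5 5 0 0], max=5
Drop 3: L rot2 at col 0 lands with bottom-row=5; cleared 0 line(s) (total 0); column heights now [7 7 7 0], max=7
Drop 4: L rot2 at col 1 lands with bottom-row=7; cleared 0 line(s) (total 0); column heights now [7 9 9 9], max=9
Drop 5: L rot2 at col 0 lands with bottom-row=8; cleared 1 line(s) (total 1); column heights now [9 9 9 0], max=9

Answer: 1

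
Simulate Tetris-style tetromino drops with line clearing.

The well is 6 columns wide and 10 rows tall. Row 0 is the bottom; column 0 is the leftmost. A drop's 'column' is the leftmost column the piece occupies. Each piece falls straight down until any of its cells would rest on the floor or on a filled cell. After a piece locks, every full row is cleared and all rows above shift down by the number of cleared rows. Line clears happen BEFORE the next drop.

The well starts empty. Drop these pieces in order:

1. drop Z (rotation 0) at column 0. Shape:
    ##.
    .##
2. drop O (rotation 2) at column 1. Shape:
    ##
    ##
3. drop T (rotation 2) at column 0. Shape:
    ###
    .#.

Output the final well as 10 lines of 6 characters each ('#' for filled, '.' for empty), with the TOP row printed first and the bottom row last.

Answer: ......
......
......
......
###...
.#....
.##...
.##...
##....
.##...

Derivation:
Drop 1: Z rot0 at col 0 lands with bottom-row=0; cleared 0 line(s) (total 0); column heights now [2 2 1 0 0 0], max=2
Drop 2: O rot2 at col 1 lands with bottom-row=2; cleared 0 line(s) (total 0); column heights now [2 4 4 0 0 0], max=4
Drop 3: T rot2 at col 0 lands with bottom-row=4; cleared 0 line(s) (total 0); column heights now [6 6 6 0 0 0], max=6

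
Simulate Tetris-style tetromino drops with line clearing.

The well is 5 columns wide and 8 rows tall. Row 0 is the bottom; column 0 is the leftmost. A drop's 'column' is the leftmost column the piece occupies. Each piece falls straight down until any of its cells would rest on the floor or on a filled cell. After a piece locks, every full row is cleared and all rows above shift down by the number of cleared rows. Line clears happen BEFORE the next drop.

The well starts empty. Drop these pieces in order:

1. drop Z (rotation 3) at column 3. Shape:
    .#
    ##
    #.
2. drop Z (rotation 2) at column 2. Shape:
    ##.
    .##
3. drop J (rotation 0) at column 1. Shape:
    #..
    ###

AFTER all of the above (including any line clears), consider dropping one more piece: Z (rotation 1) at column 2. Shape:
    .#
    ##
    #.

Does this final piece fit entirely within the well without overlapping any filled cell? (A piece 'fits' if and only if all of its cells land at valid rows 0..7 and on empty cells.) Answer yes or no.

Answer: no

Derivation:
Drop 1: Z rot3 at col 3 lands with bottom-row=0; cleared 0 line(s) (total 0); column heights now [0 0 0 2 3], max=3
Drop 2: Z rot2 at col 2 lands with bottom-row=3; cleared 0 line(s) (total 0); column heights now [0 0 5 5 4], max=5
Drop 3: J rot0 at col 1 lands with bottom-row=5; cleared 0 line(s) (total 0); column heights now [0 7 6 6 4], max=7
Test piece Z rot1 at col 2 (width 2): heights before test = [0 7 6 6 4]; fits = False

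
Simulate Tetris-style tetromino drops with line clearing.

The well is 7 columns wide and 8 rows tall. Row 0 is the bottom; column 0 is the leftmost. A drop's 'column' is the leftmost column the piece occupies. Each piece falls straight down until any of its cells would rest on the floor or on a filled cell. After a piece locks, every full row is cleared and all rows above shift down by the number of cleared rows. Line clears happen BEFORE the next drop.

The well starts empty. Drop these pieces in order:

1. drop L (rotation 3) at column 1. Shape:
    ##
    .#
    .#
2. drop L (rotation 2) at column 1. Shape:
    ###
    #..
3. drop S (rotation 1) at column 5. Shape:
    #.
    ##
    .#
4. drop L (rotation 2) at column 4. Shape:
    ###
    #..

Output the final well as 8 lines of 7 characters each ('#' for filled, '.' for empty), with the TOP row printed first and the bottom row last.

Drop 1: L rot3 at col 1 lands with bottom-row=0; cleared 0 line(s) (total 0); column heights now [0 3 3 0 0 0 0], max=3
Drop 2: L rot2 at col 1 lands with bottom-row=3; cleared 0 line(s) (total 0); column heights now [0 5 5 5 0 0 0], max=5
Drop 3: S rot1 at col 5 lands with bottom-row=0; cleared 0 line(s) (total 0); column heights now [0 5 5 5 0 3 2], max=5
Drop 4: L rot2 at col 4 lands with bottom-row=2; cleared 0 line(s) (total 0); column heights now [0 5 5 5 4 4 4], max=5

Answer: .......
.......
.......
.###...
.#..###
.##.##.
..#..##
..#...#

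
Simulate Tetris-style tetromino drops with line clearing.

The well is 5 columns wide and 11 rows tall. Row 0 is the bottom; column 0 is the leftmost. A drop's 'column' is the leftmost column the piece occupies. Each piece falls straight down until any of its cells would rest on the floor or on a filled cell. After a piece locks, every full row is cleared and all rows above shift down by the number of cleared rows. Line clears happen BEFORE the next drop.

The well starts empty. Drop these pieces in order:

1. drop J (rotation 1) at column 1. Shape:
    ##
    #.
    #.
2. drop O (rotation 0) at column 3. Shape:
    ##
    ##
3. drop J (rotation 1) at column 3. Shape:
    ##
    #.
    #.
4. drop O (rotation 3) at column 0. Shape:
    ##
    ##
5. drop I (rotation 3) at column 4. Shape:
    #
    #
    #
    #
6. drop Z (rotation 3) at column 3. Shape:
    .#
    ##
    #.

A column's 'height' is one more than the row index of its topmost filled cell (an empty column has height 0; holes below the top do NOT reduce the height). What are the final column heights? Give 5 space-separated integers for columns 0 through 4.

Answer: 5 5 3 10 11

Derivation:
Drop 1: J rot1 at col 1 lands with bottom-row=0; cleared 0 line(s) (total 0); column heights now [0 3 3 0 0], max=3
Drop 2: O rot0 at col 3 lands with bottom-row=0; cleared 0 line(s) (total 0); column heights now [0 3 3 2 2], max=3
Drop 3: J rot1 at col 3 lands with bottom-row=2; cleared 0 line(s) (total 0); column heights now [0 3 3 5 5], max=5
Drop 4: O rot3 at col 0 lands with bottom-row=3; cleared 0 line(s) (total 0); column heights now [5 5 3 5 5], max=5
Drop 5: I rot3 at col 4 lands with bottom-row=5; cleared 0 line(s) (total 0); column heights now [5 5 3 5 9], max=9
Drop 6: Z rot3 at col 3 lands with bottom-row=8; cleared 0 line(s) (total 0); column heights now [5 5 3 10 11], max=11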